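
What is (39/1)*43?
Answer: 1677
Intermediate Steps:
(39/1)*43 = (1*39)*43 = 39*43 = 1677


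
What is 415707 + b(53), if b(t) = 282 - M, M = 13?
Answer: 415976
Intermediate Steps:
b(t) = 269 (b(t) = 282 - 1*13 = 282 - 13 = 269)
415707 + b(53) = 415707 + 269 = 415976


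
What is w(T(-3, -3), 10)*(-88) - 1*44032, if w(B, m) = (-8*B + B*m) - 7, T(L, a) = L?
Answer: -42888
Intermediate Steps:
w(B, m) = -7 - 8*B + B*m
w(T(-3, -3), 10)*(-88) - 1*44032 = (-7 - 8*(-3) - 3*10)*(-88) - 1*44032 = (-7 + 24 - 30)*(-88) - 44032 = -13*(-88) - 44032 = 1144 - 44032 = -42888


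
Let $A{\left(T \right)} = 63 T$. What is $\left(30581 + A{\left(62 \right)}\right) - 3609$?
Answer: $30878$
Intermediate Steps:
$\left(30581 + A{\left(62 \right)}\right) - 3609 = \left(30581 + 63 \cdot 62\right) - 3609 = \left(30581 + 3906\right) - 3609 = 34487 - 3609 = 30878$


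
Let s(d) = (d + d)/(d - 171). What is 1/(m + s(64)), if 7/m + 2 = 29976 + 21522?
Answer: -5510072/6590739 ≈ -0.83603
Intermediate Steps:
s(d) = 2*d/(-171 + d) (s(d) = (2*d)/(-171 + d) = 2*d/(-171 + d))
m = 7/51496 (m = 7/(-2 + (29976 + 21522)) = 7/(-2 + 51498) = 7/51496 ≈ 0.00013593)
1/(m + s(64)) = 1/(7/51496 + 2*64/(-171 + 64)) = 1/(7/51496 + 2*64/(-107)) = 1/(7/51496 + 2*64*(-1/107)) = 1/(7/51496 - 128/107) = 1/(-6590739/5510072) = -5510072/6590739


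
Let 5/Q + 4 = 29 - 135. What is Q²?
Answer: 1/484 ≈ 0.0020661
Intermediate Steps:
Q = -1/22 (Q = 5/(-4 + (29 - 135)) = 5/(-4 - 106) = 5/(-110) = 5*(-1/110) = -1/22 ≈ -0.045455)
Q² = (-1/22)² = 1/484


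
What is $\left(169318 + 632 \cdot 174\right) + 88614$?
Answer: $367900$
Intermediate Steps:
$\left(169318 + 632 \cdot 174\right) + 88614 = \left(169318 + 109968\right) + 88614 = 279286 + 88614 = 367900$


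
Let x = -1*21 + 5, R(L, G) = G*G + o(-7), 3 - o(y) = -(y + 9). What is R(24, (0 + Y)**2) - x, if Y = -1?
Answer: 22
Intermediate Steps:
o(y) = 12 + y (o(y) = 3 - (-1)*(y + 9) = 3 - (-1)*(9 + y) = 3 - (-9 - y) = 3 + (9 + y) = 12 + y)
R(L, G) = 5 + G**2 (R(L, G) = G*G + (12 - 7) = G**2 + 5 = 5 + G**2)
x = -16 (x = -21 + 5 = -16)
R(24, (0 + Y)**2) - x = (5 + ((0 - 1)**2)**2) - 1*(-16) = (5 + ((-1)**2)**2) + 16 = (5 + 1**2) + 16 = (5 + 1) + 16 = 6 + 16 = 22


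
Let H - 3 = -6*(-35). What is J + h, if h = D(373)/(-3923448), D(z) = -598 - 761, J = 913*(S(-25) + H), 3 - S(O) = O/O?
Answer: 256717742173/1307816 ≈ 1.9630e+5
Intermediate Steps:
S(O) = 2 (S(O) = 3 - O/O = 3 - 1*1 = 3 - 1 = 2)
H = 213 (H = 3 - 6*(-35) = 3 + 210 = 213)
J = 196295 (J = 913*(2 + 213) = 913*215 = 196295)
D(z) = -1359
h = 453/1307816 (h = -1359/(-3923448) = -1359*(-1/3923448) = 453/1307816 ≈ 0.00034638)
J + h = 196295 + 453/1307816 = 256717742173/1307816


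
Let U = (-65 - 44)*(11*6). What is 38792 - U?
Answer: 45986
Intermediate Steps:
U = -7194 (U = -109*66 = -7194)
38792 - U = 38792 - 1*(-7194) = 38792 + 7194 = 45986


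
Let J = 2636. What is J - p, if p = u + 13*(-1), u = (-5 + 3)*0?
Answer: 2649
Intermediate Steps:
u = 0 (u = -2*0 = 0)
p = -13 (p = 0 + 13*(-1) = 0 - 13 = -13)
J - p = 2636 - 1*(-13) = 2636 + 13 = 2649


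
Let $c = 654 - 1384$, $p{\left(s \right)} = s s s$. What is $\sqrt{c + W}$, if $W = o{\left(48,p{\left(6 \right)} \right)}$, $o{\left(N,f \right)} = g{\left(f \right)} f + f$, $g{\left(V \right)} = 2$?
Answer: $i \sqrt{82} \approx 9.0554 i$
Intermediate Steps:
$p{\left(s \right)} = s^{3}$ ($p{\left(s \right)} = s^{2} s = s^{3}$)
$c = -730$ ($c = 654 - 1384 = -730$)
$o{\left(N,f \right)} = 3 f$ ($o{\left(N,f \right)} = 2 f + f = 3 f$)
$W = 648$ ($W = 3 \cdot 6^{3} = 3 \cdot 216 = 648$)
$\sqrt{c + W} = \sqrt{-730 + 648} = \sqrt{-82} = i \sqrt{82}$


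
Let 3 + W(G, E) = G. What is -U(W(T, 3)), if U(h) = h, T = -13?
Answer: 16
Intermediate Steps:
W(G, E) = -3 + G
-U(W(T, 3)) = -(-3 - 13) = -1*(-16) = 16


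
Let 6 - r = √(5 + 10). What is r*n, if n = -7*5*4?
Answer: -840 + 140*√15 ≈ -297.78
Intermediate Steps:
r = 6 - √15 (r = 6 - √(5 + 10) = 6 - √15 ≈ 2.1270)
n = -140 (n = -35*4 = -140)
r*n = (6 - √15)*(-140) = -840 + 140*√15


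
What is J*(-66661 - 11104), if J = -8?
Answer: 622120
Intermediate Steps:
J*(-66661 - 11104) = -8*(-66661 - 11104) = -8*(-77765) = 622120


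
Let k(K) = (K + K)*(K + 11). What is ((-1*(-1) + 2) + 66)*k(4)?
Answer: 8280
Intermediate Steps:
k(K) = 2*K*(11 + K) (k(K) = (2*K)*(11 + K) = 2*K*(11 + K))
((-1*(-1) + 2) + 66)*k(4) = ((-1*(-1) + 2) + 66)*(2*4*(11 + 4)) = ((1 + 2) + 66)*(2*4*15) = (3 + 66)*120 = 69*120 = 8280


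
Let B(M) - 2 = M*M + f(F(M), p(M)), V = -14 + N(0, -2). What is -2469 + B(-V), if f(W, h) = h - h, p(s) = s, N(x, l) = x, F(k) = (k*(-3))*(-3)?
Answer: -2271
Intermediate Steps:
F(k) = 9*k (F(k) = -3*k*(-3) = 9*k)
f(W, h) = 0
V = -14 (V = -14 + 0 = -14)
B(M) = 2 + M**2 (B(M) = 2 + (M*M + 0) = 2 + (M**2 + 0) = 2 + M**2)
-2469 + B(-V) = -2469 + (2 + (-1*(-14))**2) = -2469 + (2 + 14**2) = -2469 + (2 + 196) = -2469 + 198 = -2271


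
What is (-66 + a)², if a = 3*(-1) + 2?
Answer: 4489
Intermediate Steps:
a = -1 (a = -3 + 2 = -1)
(-66 + a)² = (-66 - 1)² = (-67)² = 4489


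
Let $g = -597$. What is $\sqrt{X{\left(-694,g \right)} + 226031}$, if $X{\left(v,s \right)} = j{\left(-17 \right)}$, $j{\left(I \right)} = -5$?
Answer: $3 \sqrt{25114} \approx 475.42$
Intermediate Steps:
$X{\left(v,s \right)} = -5$
$\sqrt{X{\left(-694,g \right)} + 226031} = \sqrt{-5 + 226031} = \sqrt{226026} = 3 \sqrt{25114}$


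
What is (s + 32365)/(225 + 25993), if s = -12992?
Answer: 19373/26218 ≈ 0.73892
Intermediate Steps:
(s + 32365)/(225 + 25993) = (-12992 + 32365)/(225 + 25993) = 19373/26218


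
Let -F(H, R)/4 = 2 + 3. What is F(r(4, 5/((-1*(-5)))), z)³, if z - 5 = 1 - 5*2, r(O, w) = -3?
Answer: -8000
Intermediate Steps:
z = -4 (z = 5 + (1 - 5*2) = 5 + (1 - 10) = 5 - 9 = -4)
F(H, R) = -20 (F(H, R) = -4*(2 + 3) = -4*5 = -20)
F(r(4, 5/((-1*(-5)))), z)³ = (-20)³ = -8000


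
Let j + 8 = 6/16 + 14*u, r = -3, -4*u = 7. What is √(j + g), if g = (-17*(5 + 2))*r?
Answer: √5198/4 ≈ 18.024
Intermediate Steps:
u = -7/4 (u = -¼*7 = -7/4 ≈ -1.7500)
g = 357 (g = -17*(5 + 2)*(-3) = -17*7*(-3) = -119*(-3) = 357)
j = -257/8 (j = -8 + (6/16 + 14*(-7/4)) = -8 + (6*(1/16) - 49/2) = -8 + (3/8 - 49/2) = -8 - 193/8 = -257/8 ≈ -32.125)
√(j + g) = √(-257/8 + 357) = √(2599/8) = √5198/4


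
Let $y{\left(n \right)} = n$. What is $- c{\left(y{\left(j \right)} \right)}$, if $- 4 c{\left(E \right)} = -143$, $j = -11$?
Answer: $- \frac{143}{4} \approx -35.75$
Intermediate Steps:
$c{\left(E \right)} = \frac{143}{4}$ ($c{\left(E \right)} = \left(- \frac{1}{4}\right) \left(-143\right) = \frac{143}{4}$)
$- c{\left(y{\left(j \right)} \right)} = \left(-1\right) \frac{143}{4} = - \frac{143}{4}$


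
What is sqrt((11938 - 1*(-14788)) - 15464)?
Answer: sqrt(11262) ≈ 106.12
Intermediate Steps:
sqrt((11938 - 1*(-14788)) - 15464) = sqrt((11938 + 14788) - 15464) = sqrt(26726 - 15464) = sqrt(11262)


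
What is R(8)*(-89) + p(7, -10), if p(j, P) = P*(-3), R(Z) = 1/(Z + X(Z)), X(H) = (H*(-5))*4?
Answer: 4649/152 ≈ 30.586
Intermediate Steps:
X(H) = -20*H (X(H) = -5*H*4 = -20*H)
R(Z) = -1/(19*Z) (R(Z) = 1/(Z - 20*Z) = 1/(-19*Z) = -1/(19*Z))
p(j, P) = -3*P
R(8)*(-89) + p(7, -10) = -1/19/8*(-89) - 3*(-10) = -1/19*1/8*(-89) + 30 = -1/152*(-89) + 30 = 89/152 + 30 = 4649/152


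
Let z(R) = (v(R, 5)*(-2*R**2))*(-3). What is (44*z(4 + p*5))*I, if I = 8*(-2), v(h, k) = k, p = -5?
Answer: -9313920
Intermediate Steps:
I = -16
z(R) = 30*R**2 (z(R) = (5*(-2*R**2))*(-3) = -10*R**2*(-3) = 30*R**2)
(44*z(4 + p*5))*I = (44*(30*(4 - 5*5)**2))*(-16) = (44*(30*(4 - 25)**2))*(-16) = (44*(30*(-21)**2))*(-16) = (44*(30*441))*(-16) = (44*13230)*(-16) = 582120*(-16) = -9313920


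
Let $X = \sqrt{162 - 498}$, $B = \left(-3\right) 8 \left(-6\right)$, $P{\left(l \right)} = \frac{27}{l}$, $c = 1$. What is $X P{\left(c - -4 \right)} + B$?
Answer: $144 + \frac{108 i \sqrt{21}}{5} \approx 144.0 + 98.984 i$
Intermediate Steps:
$B = 144$ ($B = \left(-24\right) \left(-6\right) = 144$)
$X = 4 i \sqrt{21}$ ($X = \sqrt{-336} = 4 i \sqrt{21} \approx 18.33 i$)
$X P{\left(c - -4 \right)} + B = 4 i \sqrt{21} \frac{27}{1 - -4} + 144 = 4 i \sqrt{21} \frac{27}{1 + 4} + 144 = 4 i \sqrt{21} \cdot \frac{27}{5} + 144 = \frac{108 i \sqrt{21}}{5} + 144 = 144 + \frac{108 i \sqrt{21}}{5}$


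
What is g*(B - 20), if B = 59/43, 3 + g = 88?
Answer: -68085/43 ≈ -1583.4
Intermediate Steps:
g = 85 (g = -3 + 88 = 85)
B = 59/43 (B = 59*(1/43) = 59/43 ≈ 1.3721)
g*(B - 20) = 85*(59/43 - 20) = 85*(-801/43) = -68085/43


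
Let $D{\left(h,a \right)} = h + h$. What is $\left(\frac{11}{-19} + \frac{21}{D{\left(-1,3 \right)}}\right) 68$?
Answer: $- \frac{14314}{19} \approx -753.37$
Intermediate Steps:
$D{\left(h,a \right)} = 2 h$
$\left(\frac{11}{-19} + \frac{21}{D{\left(-1,3 \right)}}\right) 68 = \left(\frac{11}{-19} + \frac{21}{2 \left(-1\right)}\right) 68 = \left(11 \left(- \frac{1}{19}\right) + \frac{21}{-2}\right) 68 = \left(- \frac{11}{19} + 21 \left(- \frac{1}{2}\right)\right) 68 = \left(- \frac{11}{19} - \frac{21}{2}\right) 68 = \left(- \frac{421}{38}\right) 68 = - \frac{14314}{19}$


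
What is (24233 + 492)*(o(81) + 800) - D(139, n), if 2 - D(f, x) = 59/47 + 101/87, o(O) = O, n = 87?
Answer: 89069564227/4089 ≈ 2.1783e+7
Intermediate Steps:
D(f, x) = -1702/4089 (D(f, x) = 2 - (59/47 + 101/87) = 2 - 1*9880/4089 = 2 - 9880/4089 = -1702/4089)
(24233 + 492)*(o(81) + 800) - D(139, n) = (24233 + 492)*(81 + 800) - 1*(-1702/4089) = 24725*881 + 1702/4089 = 21782725 + 1702/4089 = 89069564227/4089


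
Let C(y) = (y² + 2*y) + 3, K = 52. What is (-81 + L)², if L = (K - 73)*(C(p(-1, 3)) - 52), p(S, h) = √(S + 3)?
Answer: 824364 - 76104*√2 ≈ 7.1674e+5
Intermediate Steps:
p(S, h) = √(3 + S)
C(y) = 3 + y² + 2*y
L = 987 - 42*√2 (L = (52 - 73)*((3 + (√(3 - 1))² + 2*√(3 - 1)) - 52) = -21*((3 + (√2)² + 2*√2) - 52) = -21*((3 + 2 + 2*√2) - 52) = -21*((5 + 2*√2) - 52) = -21*(-47 + 2*√2) = 987 - 42*√2 ≈ 927.60)
(-81 + L)² = (-81 + (987 - 42*√2))² = (906 - 42*√2)²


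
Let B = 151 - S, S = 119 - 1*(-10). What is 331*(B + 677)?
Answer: 231369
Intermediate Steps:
S = 129 (S = 119 + 10 = 129)
B = 22 (B = 151 - 1*129 = 151 - 129 = 22)
331*(B + 677) = 331*(22 + 677) = 331*699 = 231369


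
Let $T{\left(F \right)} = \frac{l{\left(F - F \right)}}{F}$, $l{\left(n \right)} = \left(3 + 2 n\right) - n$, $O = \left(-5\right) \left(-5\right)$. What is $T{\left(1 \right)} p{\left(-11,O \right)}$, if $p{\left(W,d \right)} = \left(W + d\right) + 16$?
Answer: $90$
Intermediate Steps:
$O = 25$
$l{\left(n \right)} = 3 + n$
$p{\left(W,d \right)} = 16 + W + d$
$T{\left(F \right)} = \frac{3}{F}$ ($T{\left(F \right)} = \frac{3 + \left(F - F\right)}{F} = \frac{3 + 0}{F} = \frac{3}{F}$)
$T{\left(1 \right)} p{\left(-11,O \right)} = \frac{3}{1} \left(16 - 11 + 25\right) = 3 \cdot 1 \cdot 30 = 3 \cdot 30 = 90$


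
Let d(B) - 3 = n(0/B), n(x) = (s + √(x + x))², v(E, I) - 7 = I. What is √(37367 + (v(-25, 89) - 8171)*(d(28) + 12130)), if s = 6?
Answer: 2*I*√24556827 ≈ 9911.0*I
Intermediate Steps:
v(E, I) = 7 + I
n(x) = (6 + √2*√x)² (n(x) = (6 + √(x + x))² = (6 + √(2*x))² = (6 + √2*√x)²)
d(B) = 39 (d(B) = 3 + (6 + √2*√(0/B))² = 3 + (6 + √2*√0)² = 3 + (6 + √2*0)² = 3 + (6 + 0)² = 3 + 6² = 3 + 36 = 39)
√(37367 + (v(-25, 89) - 8171)*(d(28) + 12130)) = √(37367 + ((7 + 89) - 8171)*(39 + 12130)) = √(37367 + (96 - 8171)*12169) = √(37367 - 8075*12169) = √(37367 - 98264675) = √(-98227308) = 2*I*√24556827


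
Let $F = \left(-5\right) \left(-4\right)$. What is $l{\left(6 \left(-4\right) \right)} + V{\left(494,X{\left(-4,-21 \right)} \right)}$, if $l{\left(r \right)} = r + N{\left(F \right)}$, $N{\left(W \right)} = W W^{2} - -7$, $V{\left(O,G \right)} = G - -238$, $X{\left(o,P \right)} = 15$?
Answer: $8236$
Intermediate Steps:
$F = 20$
$V{\left(O,G \right)} = 238 + G$ ($V{\left(O,G \right)} = G + 238 = 238 + G$)
$N{\left(W \right)} = 7 + W^{3}$ ($N{\left(W \right)} = W^{3} + 7 = 7 + W^{3}$)
$l{\left(r \right)} = 8007 + r$ ($l{\left(r \right)} = r + \left(7 + 20^{3}\right) = r + \left(7 + 8000\right) = r + 8007 = 8007 + r$)
$l{\left(6 \left(-4\right) \right)} + V{\left(494,X{\left(-4,-21 \right)} \right)} = \left(8007 + 6 \left(-4\right)\right) + \left(238 + 15\right) = \left(8007 - 24\right) + 253 = 7983 + 253 = 8236$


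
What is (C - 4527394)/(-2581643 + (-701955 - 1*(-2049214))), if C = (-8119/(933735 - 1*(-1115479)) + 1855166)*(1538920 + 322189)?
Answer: -416190735108697637/148795116128 ≈ -2.7971e+6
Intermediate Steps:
C = 416191280849825185/120542 (C = (-8119/(933735 + 1115479) + 1855166)*1861109 = (-8119/2049214 + 1855166)*1861109 = (3801632131405/2049214)*1861109 = 416191280849825185/120542 ≈ 3.4527e+12)
(C - 4527394)/(-2581643 + (-701955 - 1*(-2049214))) = (416191280849825185/120542 - 4527394)/(-2581643 + (-701955 - 1*(-2049214))) = 416190735108697637/(120542*(-2581643 + (-701955 + 2049214))) = 416190735108697637/(120542*(-2581643 + 1347259)) = (416190735108697637/120542)/(-1234384) = (416190735108697637/120542)*(-1/1234384) = -416190735108697637/148795116128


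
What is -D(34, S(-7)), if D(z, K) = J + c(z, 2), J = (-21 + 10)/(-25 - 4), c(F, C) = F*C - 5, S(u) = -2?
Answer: -1838/29 ≈ -63.379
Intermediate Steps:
c(F, C) = -5 + C*F (c(F, C) = C*F - 5 = -5 + C*F)
J = 11/29 (J = -11/(-29) = -11*(-1/29) = 11/29 ≈ 0.37931)
D(z, K) = -134/29 + 2*z (D(z, K) = 11/29 + (-5 + 2*z) = -134/29 + 2*z)
-D(34, S(-7)) = -(-134/29 + 2*34) = -(-134/29 + 68) = -1*1838/29 = -1838/29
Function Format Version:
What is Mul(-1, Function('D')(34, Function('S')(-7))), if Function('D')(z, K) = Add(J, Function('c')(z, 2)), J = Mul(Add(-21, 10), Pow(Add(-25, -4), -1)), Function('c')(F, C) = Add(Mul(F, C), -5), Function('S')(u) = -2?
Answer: Rational(-1838, 29) ≈ -63.379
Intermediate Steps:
Function('c')(F, C) = Add(-5, Mul(C, F)) (Function('c')(F, C) = Add(Mul(C, F), -5) = Add(-5, Mul(C, F)))
J = Rational(11, 29) (J = Mul(-11, Pow(-29, -1)) = Mul(-11, Rational(-1, 29)) = Rational(11, 29) ≈ 0.37931)
Function('D')(z, K) = Add(Rational(-134, 29), Mul(2, z)) (Function('D')(z, K) = Add(Rational(11, 29), Add(-5, Mul(2, z))) = Add(Rational(-134, 29), Mul(2, z)))
Mul(-1, Function('D')(34, Function('S')(-7))) = Mul(-1, Add(Rational(-134, 29), Mul(2, 34))) = Mul(-1, Add(Rational(-134, 29), 68)) = Mul(-1, Rational(1838, 29)) = Rational(-1838, 29)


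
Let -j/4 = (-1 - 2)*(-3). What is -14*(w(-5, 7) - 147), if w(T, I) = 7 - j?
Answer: 1456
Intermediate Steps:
j = -36 (j = -4*(-1 - 2)*(-3) = -(-12)*(-3) = -4*9 = -36)
w(T, I) = 43 (w(T, I) = 7 - 1*(-36) = 7 + 36 = 43)
-14*(w(-5, 7) - 147) = -14*(43 - 147) = -14*(-104) = 1456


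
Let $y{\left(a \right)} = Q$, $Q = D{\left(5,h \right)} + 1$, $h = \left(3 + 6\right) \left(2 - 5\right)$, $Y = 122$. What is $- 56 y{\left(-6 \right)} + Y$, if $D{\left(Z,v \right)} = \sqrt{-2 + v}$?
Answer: $66 - 56 i \sqrt{29} \approx 66.0 - 301.57 i$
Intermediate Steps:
$h = -27$ ($h = 9 \left(-3\right) = -27$)
$Q = 1 + i \sqrt{29}$ ($Q = \sqrt{-2 - 27} + 1 = \sqrt{-29} + 1 = i \sqrt{29} + 1 = 1 + i \sqrt{29} \approx 1.0 + 5.3852 i$)
$y{\left(a \right)} = 1 + i \sqrt{29}$
$- 56 y{\left(-6 \right)} + Y = - 56 \left(1 + i \sqrt{29}\right) + 122 = \left(-56 - 56 i \sqrt{29}\right) + 122 = 66 - 56 i \sqrt{29}$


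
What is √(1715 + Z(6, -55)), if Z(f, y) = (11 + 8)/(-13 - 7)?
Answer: 3*√19045/10 ≈ 41.401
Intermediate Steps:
Z(f, y) = -19/20 (Z(f, y) = 19/(-20) = 19*(-1/20) = -19/20)
√(1715 + Z(6, -55)) = √(1715 - 19/20) = √(34281/20) = 3*√19045/10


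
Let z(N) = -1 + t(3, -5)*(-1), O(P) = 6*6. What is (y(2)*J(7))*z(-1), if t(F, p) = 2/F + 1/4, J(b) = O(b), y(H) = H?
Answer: -138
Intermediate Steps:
O(P) = 36
J(b) = 36
t(F, p) = ¼ + 2/F (t(F, p) = 2/F + 1*(¼) = 2/F + ¼ = ¼ + 2/F)
z(N) = -23/12 (z(N) = -1 + ((¼)*(8 + 3)/3)*(-1) = -1 + ((¼)*(⅓)*11)*(-1) = -1 + (11/12)*(-1) = -1 - 11/12 = -23/12)
(y(2)*J(7))*z(-1) = (2*36)*(-23/12) = 72*(-23/12) = -138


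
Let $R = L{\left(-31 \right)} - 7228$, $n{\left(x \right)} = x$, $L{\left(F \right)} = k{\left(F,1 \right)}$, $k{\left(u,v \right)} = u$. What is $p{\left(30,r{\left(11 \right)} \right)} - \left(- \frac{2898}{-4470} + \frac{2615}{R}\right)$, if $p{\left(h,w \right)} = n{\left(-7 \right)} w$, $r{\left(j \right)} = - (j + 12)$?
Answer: $\frac{869122833}{5407955} \approx 160.71$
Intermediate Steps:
$L{\left(F \right)} = F$
$r{\left(j \right)} = -12 - j$ ($r{\left(j \right)} = - (12 + j) = -12 - j$)
$p{\left(h,w \right)} = - 7 w$
$R = -7259$ ($R = -31 - 7228 = -7259$)
$p{\left(30,r{\left(11 \right)} \right)} - \left(- \frac{2898}{-4470} + \frac{2615}{R}\right) = - 7 \left(-12 - 11\right) - \left(- \frac{2898}{-4470} + \frac{2615}{-7259}\right) = - 7 \left(-12 - 11\right) - \left(\left(-2898\right) \left(- \frac{1}{4470}\right) + 2615 \left(- \frac{1}{7259}\right)\right) = \left(-7\right) \left(-23\right) - \left(\frac{483}{745} - \frac{2615}{7259}\right) = 161 - \frac{1557922}{5407955} = \frac{869122833}{5407955}$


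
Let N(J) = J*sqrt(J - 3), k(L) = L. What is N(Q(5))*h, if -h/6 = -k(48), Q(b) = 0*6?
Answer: 0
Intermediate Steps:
Q(b) = 0
N(J) = J*sqrt(-3 + J)
h = 288 (h = -(-6)*48 = -6*(-48) = 288)
N(Q(5))*h = (0*sqrt(-3 + 0))*288 = (0*sqrt(-3))*288 = (0*(I*sqrt(3)))*288 = 0*288 = 0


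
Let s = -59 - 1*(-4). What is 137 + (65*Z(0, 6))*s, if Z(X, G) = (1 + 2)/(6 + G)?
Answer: -3027/4 ≈ -756.75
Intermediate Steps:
Z(X, G) = 3/(6 + G)
s = -55 (s = -59 + 4 = -55)
137 + (65*Z(0, 6))*s = 137 + (65*(3/(6 + 6)))*(-55) = 137 + (65*(3/12))*(-55) = 137 + (65*(3*(1/12)))*(-55) = 137 + (65*(1/4))*(-55) = 137 + (65/4)*(-55) = 137 - 3575/4 = -3027/4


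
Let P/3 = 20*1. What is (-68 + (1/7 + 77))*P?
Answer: 3840/7 ≈ 548.57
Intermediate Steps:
P = 60 (P = 3*(20*1) = 3*20 = 60)
(-68 + (1/7 + 77))*P = (-68 + (1/7 + 77))*60 = (-68 + (⅐ + 77))*60 = (-68 + 540/7)*60 = (64/7)*60 = 3840/7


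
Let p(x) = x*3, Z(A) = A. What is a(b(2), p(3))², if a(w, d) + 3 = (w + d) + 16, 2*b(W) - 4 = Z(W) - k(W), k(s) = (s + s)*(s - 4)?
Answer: 841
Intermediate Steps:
k(s) = 2*s*(-4 + s) (k(s) = (2*s)*(-4 + s) = 2*s*(-4 + s))
p(x) = 3*x
b(W) = 2 + W/2 - W*(-4 + W) (b(W) = 2 + (W - 2*W*(-4 + W))/2 = 2 + (W/2 - W*(-4 + W)) = 2 + W/2 - W*(-4 + W))
a(w, d) = 13 + d + w (a(w, d) = -3 + ((w + d) + 16) = -3 + ((d + w) + 16) = -3 + (16 + d + w) = 13 + d + w)
a(b(2), p(3))² = (13 + 3*3 + (2 - 1*2² + (9/2)*2))² = (13 + 9 + (2 - 1*4 + 9))² = (13 + 9 + (2 - 4 + 9))² = (13 + 9 + 7)² = 29² = 841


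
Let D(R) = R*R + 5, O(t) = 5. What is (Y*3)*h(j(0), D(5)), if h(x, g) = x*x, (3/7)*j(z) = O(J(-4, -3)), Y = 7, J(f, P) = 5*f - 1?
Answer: 8575/3 ≈ 2858.3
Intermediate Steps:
J(f, P) = -1 + 5*f
D(R) = 5 + R² (D(R) = R² + 5 = 5 + R²)
j(z) = 35/3 (j(z) = (7/3)*5 = 35/3)
h(x, g) = x²
(Y*3)*h(j(0), D(5)) = (7*3)*(35/3)² = 21*(1225/9) = 8575/3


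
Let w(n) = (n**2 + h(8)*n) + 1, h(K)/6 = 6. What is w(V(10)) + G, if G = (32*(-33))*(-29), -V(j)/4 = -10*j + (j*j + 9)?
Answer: 30625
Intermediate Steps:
h(K) = 36 (h(K) = 6*6 = 36)
V(j) = -36 - 4*j**2 + 40*j (V(j) = -4*(-10*j + (j*j + 9)) = -4*(-10*j + (j**2 + 9)) = -4*(-10*j + (9 + j**2)) = -4*(9 + j**2 - 10*j) = -36 - 4*j**2 + 40*j)
G = 30624 (G = -1056*(-29) = 30624)
w(n) = 1 + n**2 + 36*n (w(n) = (n**2 + 36*n) + 1 = 1 + n**2 + 36*n)
w(V(10)) + G = (1 + (-36 - 4*10**2 + 40*10)**2 + 36*(-36 - 4*10**2 + 40*10)) + 30624 = (1 + (-36 - 4*100 + 400)**2 + 36*(-36 - 4*100 + 400)) + 30624 = (1 + (-36 - 400 + 400)**2 + 36*(-36 - 400 + 400)) + 30624 = (1 + (-36)**2 + 36*(-36)) + 30624 = (1 + 1296 - 1296) + 30624 = 1 + 30624 = 30625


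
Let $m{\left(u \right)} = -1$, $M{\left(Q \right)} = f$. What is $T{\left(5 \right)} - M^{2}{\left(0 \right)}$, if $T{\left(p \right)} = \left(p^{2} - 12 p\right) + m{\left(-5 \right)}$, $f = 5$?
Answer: $-61$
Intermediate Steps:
$M{\left(Q \right)} = 5$
$T{\left(p \right)} = -1 + p^{2} - 12 p$ ($T{\left(p \right)} = \left(p^{2} - 12 p\right) - 1 = -1 + p^{2} - 12 p$)
$T{\left(5 \right)} - M^{2}{\left(0 \right)} = \left(-1 + 5^{2} - 60\right) - 5^{2} = \left(-1 + 25 - 60\right) - 25 = -36 - 25 = -61$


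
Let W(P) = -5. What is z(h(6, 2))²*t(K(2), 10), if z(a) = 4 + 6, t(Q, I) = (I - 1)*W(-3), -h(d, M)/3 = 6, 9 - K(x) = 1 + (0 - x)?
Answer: -4500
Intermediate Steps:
K(x) = 8 + x (K(x) = 9 - (1 + (0 - x)) = 9 - (1 - x) = 9 + (-1 + x) = 8 + x)
h(d, M) = -18 (h(d, M) = -3*6 = -18)
t(Q, I) = 5 - 5*I (t(Q, I) = (I - 1)*(-5) = (-1 + I)*(-5) = 5 - 5*I)
z(a) = 10
z(h(6, 2))²*t(K(2), 10) = 10²*(5 - 5*10) = 100*(5 - 50) = 100*(-45) = -4500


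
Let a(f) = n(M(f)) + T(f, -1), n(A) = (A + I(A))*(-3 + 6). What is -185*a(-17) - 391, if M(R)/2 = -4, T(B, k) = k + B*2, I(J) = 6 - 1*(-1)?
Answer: 6639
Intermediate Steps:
I(J) = 7 (I(J) = 6 + 1 = 7)
T(B, k) = k + 2*B
M(R) = -8 (M(R) = 2*(-4) = -8)
n(A) = 21 + 3*A (n(A) = (A + 7)*(-3 + 6) = (7 + A)*3 = 21 + 3*A)
a(f) = -4 + 2*f (a(f) = (21 + 3*(-8)) + (-1 + 2*f) = (21 - 24) + (-1 + 2*f) = -3 + (-1 + 2*f) = -4 + 2*f)
-185*a(-17) - 391 = -185*(-4 + 2*(-17)) - 391 = -185*(-4 - 34) - 391 = -185*(-38) - 391 = 7030 - 391 = 6639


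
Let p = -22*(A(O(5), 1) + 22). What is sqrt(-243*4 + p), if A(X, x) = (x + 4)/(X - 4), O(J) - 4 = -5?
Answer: I*sqrt(1434) ≈ 37.868*I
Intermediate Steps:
O(J) = -1 (O(J) = 4 - 5 = -1)
A(X, x) = (4 + x)/(-4 + X)
p = -462 (p = -22*((4 + 1)/(-4 - 1) + 22) = -22*(5/(-5) + 22) = -22*(-1/5*5 + 22) = -22*(-1 + 22) = -22*21 = -462)
sqrt(-243*4 + p) = sqrt(-243*4 - 462) = sqrt(-972 - 462) = sqrt(-1434) = I*sqrt(1434)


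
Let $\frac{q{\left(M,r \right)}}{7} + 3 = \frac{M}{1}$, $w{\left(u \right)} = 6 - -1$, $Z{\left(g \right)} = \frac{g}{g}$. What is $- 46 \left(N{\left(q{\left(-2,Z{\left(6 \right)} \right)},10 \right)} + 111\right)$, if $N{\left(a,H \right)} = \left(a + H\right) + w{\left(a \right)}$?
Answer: $-4278$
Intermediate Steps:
$Z{\left(g \right)} = 1$
$w{\left(u \right)} = 7$ ($w{\left(u \right)} = 6 + 1 = 7$)
$q{\left(M,r \right)} = -21 + 7 M$ ($q{\left(M,r \right)} = -21 + 7 \frac{M}{1} = -21 + 7 M 1 = -21 + 7 M$)
$N{\left(a,H \right)} = 7 + H + a$ ($N{\left(a,H \right)} = \left(a + H\right) + 7 = \left(H + a\right) + 7 = 7 + H + a$)
$- 46 \left(N{\left(q{\left(-2,Z{\left(6 \right)} \right)},10 \right)} + 111\right) = - 46 \left(\left(7 + 10 + \left(-21 + 7 \left(-2\right)\right)\right) + 111\right) = - 46 \left(\left(7 + 10 - 35\right) + 111\right) = - 46 \left(-18 + 111\right) = \left(-46\right) 93 = -4278$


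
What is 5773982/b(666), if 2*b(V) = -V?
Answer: -5773982/333 ≈ -17339.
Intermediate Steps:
b(V) = -V/2 (b(V) = (-V)/2 = -V/2)
5773982/b(666) = 5773982/((-½*666)) = 5773982/(-333) = 5773982*(-1/333) = -5773982/333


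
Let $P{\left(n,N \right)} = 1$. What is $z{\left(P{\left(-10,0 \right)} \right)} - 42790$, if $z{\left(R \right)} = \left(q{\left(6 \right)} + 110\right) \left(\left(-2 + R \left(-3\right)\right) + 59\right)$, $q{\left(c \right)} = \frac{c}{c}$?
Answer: $-36796$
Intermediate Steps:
$q{\left(c \right)} = 1$
$z{\left(R \right)} = 6327 - 333 R$ ($z{\left(R \right)} = \left(1 + 110\right) \left(\left(-2 + R \left(-3\right)\right) + 59\right) = 111 \left(\left(-2 - 3 R\right) + 59\right) = 111 \left(57 - 3 R\right) = 6327 - 333 R$)
$z{\left(P{\left(-10,0 \right)} \right)} - 42790 = \left(6327 - 333\right) - 42790 = 5994 - 42790 = -36796$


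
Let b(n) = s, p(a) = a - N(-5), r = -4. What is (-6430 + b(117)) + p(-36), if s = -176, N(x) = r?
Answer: -6638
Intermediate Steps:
N(x) = -4
p(a) = 4 + a (p(a) = a - 1*(-4) = a + 4 = 4 + a)
b(n) = -176
(-6430 + b(117)) + p(-36) = (-6430 - 176) + (4 - 36) = -6606 - 32 = -6638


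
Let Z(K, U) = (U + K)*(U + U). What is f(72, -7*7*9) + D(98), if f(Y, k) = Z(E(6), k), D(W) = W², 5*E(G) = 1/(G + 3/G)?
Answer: 25905026/65 ≈ 3.9854e+5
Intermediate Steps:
E(G) = 1/(5*(G + 3/G))
Z(K, U) = 2*U*(K + U) (Z(K, U) = (K + U)*(2*U) = 2*U*(K + U))
f(Y, k) = 2*k*(2/65 + k) (f(Y, k) = 2*k*((⅕)*6/(3 + 6²) + k) = 2*k*((⅕)*6/(3 + 36) + k) = 2*k*((⅕)*6/39 + k) = 2*k*((⅕)*6*(1/39) + k) = 2*k*(2/65 + k))
f(72, -7*7*9) + D(98) = 2*(-7*7*9)*(2 + 65*(-7*7*9))/65 + 98² = 2*(-49*9)*(2 + 65*(-49*9))/65 + 9604 = (2/65)*(-441)*(2 + 65*(-441)) + 9604 = (2/65)*(-441)*(2 - 28665) + 9604 = (2/65)*(-441)*(-28663) + 9604 = 25280766/65 + 9604 = 25905026/65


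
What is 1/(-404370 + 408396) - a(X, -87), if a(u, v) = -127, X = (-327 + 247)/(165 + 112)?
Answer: 511303/4026 ≈ 127.00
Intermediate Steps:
X = -80/277 ≈ -0.28881
1/(-404370 + 408396) - a(X, -87) = 1/(-404370 + 408396) - 1*(-127) = 1/4026 + 127 = 511303/4026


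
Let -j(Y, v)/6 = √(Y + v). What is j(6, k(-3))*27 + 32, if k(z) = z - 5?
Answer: 32 - 162*I*√2 ≈ 32.0 - 229.1*I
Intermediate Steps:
k(z) = -5 + z
j(Y, v) = -6*√(Y + v)
j(6, k(-3))*27 + 32 = -6*√(6 + (-5 - 3))*27 + 32 = -6*√(6 - 8)*27 + 32 = -6*I*√2*27 + 32 = -162*I*√2 + 32 = 32 - 162*I*√2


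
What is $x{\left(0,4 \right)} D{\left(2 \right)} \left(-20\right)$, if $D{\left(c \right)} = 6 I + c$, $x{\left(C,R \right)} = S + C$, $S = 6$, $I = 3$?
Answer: $-2400$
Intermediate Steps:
$x{\left(C,R \right)} = 6 + C$
$D{\left(c \right)} = 18 + c$ ($D{\left(c \right)} = 6 \cdot 3 + c = 18 + c$)
$x{\left(0,4 \right)} D{\left(2 \right)} \left(-20\right) = \left(6 + 0\right) \left(18 + 2\right) \left(-20\right) = 6 \cdot 20 \left(-20\right) = 120 \left(-20\right) = -2400$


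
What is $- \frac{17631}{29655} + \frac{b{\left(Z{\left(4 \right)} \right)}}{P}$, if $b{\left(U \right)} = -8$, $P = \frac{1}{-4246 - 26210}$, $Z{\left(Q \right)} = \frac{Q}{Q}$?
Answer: $\frac{802818201}{3295} \approx 2.4365 \cdot 10^{5}$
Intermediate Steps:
$Z{\left(Q \right)} = 1$
$P = - \frac{1}{30456}$ ($P = \frac{1}{-30456} = - \frac{1}{30456} \approx -3.2834 \cdot 10^{-5}$)
$- \frac{17631}{29655} + \frac{b{\left(Z{\left(4 \right)} \right)}}{P} = - \frac{17631}{29655} - \frac{8}{- \frac{1}{30456}} = \left(-17631\right) \frac{1}{29655} - -243648 = - \frac{1959}{3295} + 243648 = \frac{802818201}{3295}$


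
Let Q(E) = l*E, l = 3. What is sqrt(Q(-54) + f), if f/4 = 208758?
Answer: sqrt(834870) ≈ 913.71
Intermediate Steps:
Q(E) = 3*E
f = 835032 (f = 4*208758 = 835032)
sqrt(Q(-54) + f) = sqrt(3*(-54) + 835032) = sqrt(-162 + 835032) = sqrt(834870)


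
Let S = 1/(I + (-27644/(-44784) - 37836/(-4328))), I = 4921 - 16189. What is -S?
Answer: 6057036/68193991315 ≈ 8.8821e-5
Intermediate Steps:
I = -11268
S = -6057036/68193991315 (S = 1/(-11268 + (-27644/(-44784) - 37836/(-4328))) = 1/(-11268 + (-27644*(-1/44784) - 37836*(-1/4328))) = 1/(-11268 + (6911/11196 + 9459/1082)) = 1/(-11268 + 56690333/6057036) = 1/(-68193991315/6057036) = -6057036/68193991315 ≈ -8.8821e-5)
-S = -1*(-6057036/68193991315) = 6057036/68193991315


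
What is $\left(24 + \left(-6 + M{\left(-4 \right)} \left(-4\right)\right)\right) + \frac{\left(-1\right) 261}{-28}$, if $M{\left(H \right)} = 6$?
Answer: $\frac{93}{28} \approx 3.3214$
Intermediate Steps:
$\left(24 + \left(-6 + M{\left(-4 \right)} \left(-4\right)\right)\right) + \frac{\left(-1\right) 261}{-28} = \left(24 + \left(-6 + 6 \left(-4\right)\right)\right) + \frac{\left(-1\right) 261}{-28} = \left(24 - 30\right) - - \frac{261}{28} = \left(24 - 30\right) + \frac{261}{28} = -6 + \frac{261}{28} = \frac{93}{28}$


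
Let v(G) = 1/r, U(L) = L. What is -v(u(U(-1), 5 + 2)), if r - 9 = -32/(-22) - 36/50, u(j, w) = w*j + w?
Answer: -275/2677 ≈ -0.10273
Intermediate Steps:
u(j, w) = w + j*w (u(j, w) = j*w + w = w + j*w)
r = 2677/275 (r = 9 + (-32/(-22) - 36/50) = 9 + (-32*(-1/22) - 36*1/50) = 9 + (16/11 - 18/25) = 9 + 202/275 = 2677/275 ≈ 9.7345)
v(G) = 275/2677 (v(G) = 1/(2677/275) = 275/2677)
-v(u(U(-1), 5 + 2)) = -1*275/2677 = -275/2677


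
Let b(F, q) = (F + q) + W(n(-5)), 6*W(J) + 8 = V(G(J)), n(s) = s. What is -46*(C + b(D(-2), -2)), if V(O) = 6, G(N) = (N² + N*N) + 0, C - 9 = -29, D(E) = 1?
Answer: 2944/3 ≈ 981.33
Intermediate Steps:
C = -20 (C = 9 - 29 = -20)
G(N) = 2*N² (G(N) = (N² + N²) + 0 = 2*N² + 0 = 2*N²)
W(J) = -⅓ (W(J) = -4/3 + (⅙)*6 = -4/3 + 1 = -⅓)
b(F, q) = -⅓ + F + q (b(F, q) = (F + q) - ⅓ = -⅓ + F + q)
-46*(C + b(D(-2), -2)) = -46*(-20 + (-⅓ + 1 - 2)) = -46*(-20 - 4/3) = -46*(-64/3) = 2944/3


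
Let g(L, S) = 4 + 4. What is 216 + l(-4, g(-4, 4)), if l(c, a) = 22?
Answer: 238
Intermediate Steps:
g(L, S) = 8
216 + l(-4, g(-4, 4)) = 216 + 22 = 238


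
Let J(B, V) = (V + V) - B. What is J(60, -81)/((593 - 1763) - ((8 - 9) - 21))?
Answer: 111/574 ≈ 0.19338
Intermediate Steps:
J(B, V) = -B + 2*V (J(B, V) = 2*V - B = -B + 2*V)
J(60, -81)/((593 - 1763) - ((8 - 9) - 21)) = (-1*60 + 2*(-81))/((593 - 1763) - ((8 - 9) - 21)) = (-60 - 162)/(-1170 - (-1 - 21)) = -222/(-1170 - 1*(-22)) = -222/(-1170 + 22) = -222/(-1148) = -222*(-1/1148) = 111/574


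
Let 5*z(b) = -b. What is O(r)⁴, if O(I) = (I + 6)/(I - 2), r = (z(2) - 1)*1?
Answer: 279841/83521 ≈ 3.3505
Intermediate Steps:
z(b) = -b/5 (z(b) = (-b)/5 = -b/5)
r = -7/5 (r = (-⅕*2 - 1)*1 = (-⅖ - 1)*1 = -7/5*1 = -7/5 ≈ -1.4000)
O(I) = (6 + I)/(-2 + I)
O(r)⁴ = ((6 - 7/5)/(-2 - 7/5))⁴ = ((23/5)/(-17/5))⁴ = (-5/17*23/5)⁴ = (-23/17)⁴ = 279841/83521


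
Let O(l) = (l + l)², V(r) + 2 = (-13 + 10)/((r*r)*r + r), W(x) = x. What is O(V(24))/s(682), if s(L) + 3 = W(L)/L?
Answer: -85248289/10653728 ≈ -8.0017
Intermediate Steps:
s(L) = -2 (s(L) = -3 + L/L = -3 + 1 = -2)
V(r) = -2 - 3/(r + r³) (V(r) = -2 + (-13 + 10)/((r*r)*r + r) = -2 - 3/(r²*r + r) = -2 - 3/(r³ + r) = -2 - 3/(r + r³))
O(l) = 4*l² (O(l) = (2*l)² = 4*l²)
O(V(24))/s(682) = (4*((-3 - 2*24 - 2*24³)/(24 + 24³))²)/(-2) = (4*((-3 - 48 - 2*13824)/(24 + 13824))²)*(-½) = (4*((-3 - 48 - 27648)/13848)²)*(-½) = (4*((1/13848)*(-27699))²)*(-½) = (4*(-9233/4616)²)*(-½) = (4*(85248289/21307456))*(-½) = (85248289/5326864)*(-½) = -85248289/10653728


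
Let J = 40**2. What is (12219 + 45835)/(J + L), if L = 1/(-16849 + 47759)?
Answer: 1794449140/49456001 ≈ 36.284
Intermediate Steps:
J = 1600
L = 1/30910 ≈ 3.2352e-5
(12219 + 45835)/(J + L) = (12219 + 45835)/(1600 + 1/30910) = 58054/(49456001/30910) = 58054*(30910/49456001) = 1794449140/49456001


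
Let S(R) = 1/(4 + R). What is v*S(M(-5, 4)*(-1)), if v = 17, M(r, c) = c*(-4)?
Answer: 17/20 ≈ 0.85000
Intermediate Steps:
M(r, c) = -4*c
v*S(M(-5, 4)*(-1)) = 17/(4 - 4*4*(-1)) = 17/(4 - 16*(-1)) = 17/(4 + 16) = 17/20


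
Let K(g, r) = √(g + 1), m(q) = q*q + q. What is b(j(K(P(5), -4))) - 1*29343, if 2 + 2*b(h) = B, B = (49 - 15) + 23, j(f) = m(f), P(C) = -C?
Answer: -58631/2 ≈ -29316.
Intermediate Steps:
m(q) = q + q² (m(q) = q² + q = q + q²)
K(g, r) = √(1 + g)
j(f) = f*(1 + f)
B = 57 (B = 34 + 23 = 57)
b(h) = 55/2 (b(h) = -1 + (½)*57 = -1 + 57/2 = 55/2)
b(j(K(P(5), -4))) - 1*29343 = 55/2 - 1*29343 = 55/2 - 29343 = -58631/2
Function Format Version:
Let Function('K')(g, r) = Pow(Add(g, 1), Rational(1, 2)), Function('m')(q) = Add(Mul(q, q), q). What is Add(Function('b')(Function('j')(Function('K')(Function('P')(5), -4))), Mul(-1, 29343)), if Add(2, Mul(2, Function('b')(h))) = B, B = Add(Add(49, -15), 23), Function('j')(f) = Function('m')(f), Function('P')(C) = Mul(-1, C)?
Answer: Rational(-58631, 2) ≈ -29316.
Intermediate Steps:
Function('m')(q) = Add(q, Pow(q, 2)) (Function('m')(q) = Add(Pow(q, 2), q) = Add(q, Pow(q, 2)))
Function('K')(g, r) = Pow(Add(1, g), Rational(1, 2))
Function('j')(f) = Mul(f, Add(1, f))
B = 57 (B = Add(34, 23) = 57)
Function('b')(h) = Rational(55, 2) (Function('b')(h) = Add(-1, Mul(Rational(1, 2), 57)) = Add(-1, Rational(57, 2)) = Rational(55, 2))
Add(Function('b')(Function('j')(Function('K')(Function('P')(5), -4))), Mul(-1, 29343)) = Add(Rational(55, 2), Mul(-1, 29343)) = Add(Rational(55, 2), -29343) = Rational(-58631, 2)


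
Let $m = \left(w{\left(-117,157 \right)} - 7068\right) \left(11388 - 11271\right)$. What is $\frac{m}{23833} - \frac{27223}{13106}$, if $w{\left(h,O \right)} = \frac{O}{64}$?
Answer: $- \frac{367460142983}{9995369536} \approx -36.763$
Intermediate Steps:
$w{\left(h,O \right)} = \frac{O}{64}$ ($w{\left(h,O \right)} = O \frac{1}{64} = \frac{O}{64}$)
$m = - \frac{52906815}{64}$ ($m = \left(\frac{1}{64} \cdot 157 - 7068\right) \left(11388 - 11271\right) = \left(\frac{157}{64} - 7068\right) 117 = \left(- \frac{452195}{64}\right) 117 = - \frac{52906815}{64} \approx -8.2667 \cdot 10^{5}$)
$\frac{m}{23833} - \frac{27223}{13106} = - \frac{52906815}{64 \cdot 23833} - \frac{27223}{13106} = \left(- \frac{52906815}{64}\right) \frac{1}{23833} - \frac{27223}{13106} = - \frac{52906815}{1525312} - \frac{27223}{13106} = - \frac{367460142983}{9995369536}$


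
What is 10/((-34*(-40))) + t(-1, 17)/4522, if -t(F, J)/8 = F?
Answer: 165/18088 ≈ 0.0091221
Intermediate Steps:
t(F, J) = -8*F
10/((-34*(-40))) + t(-1, 17)/4522 = 10/((-34*(-40))) - 8*(-1)/4522 = 10/1360 + 8*(1/4522) = 10*(1/1360) + 4/2261 = 1/136 + 4/2261 = 165/18088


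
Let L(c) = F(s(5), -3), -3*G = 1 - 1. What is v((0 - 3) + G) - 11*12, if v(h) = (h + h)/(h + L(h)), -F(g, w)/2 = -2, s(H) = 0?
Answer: -138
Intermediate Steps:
G = 0 (G = -(1 - 1)/3 = -⅓*0 = 0)
F(g, w) = 4 (F(g, w) = -2*(-2) = 4)
L(c) = 4
v(h) = 2*h/(4 + h) (v(h) = (h + h)/(h + 4) = (2*h)/(4 + h) = 2*h/(4 + h))
v((0 - 3) + G) - 11*12 = 2*((0 - 3) + 0)/(4 + ((0 - 3) + 0)) - 11*12 = 2*(-3 + 0)/(4 + (-3 + 0)) - 132 = 2*(-3)/(4 - 3) - 132 = 2*(-3)/1 - 132 = 2*(-3)*1 - 132 = -6 - 132 = -138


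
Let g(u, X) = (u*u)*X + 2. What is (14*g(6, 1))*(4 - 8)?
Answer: -2128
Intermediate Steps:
g(u, X) = 2 + X*u² (g(u, X) = u²*X + 2 = X*u² + 2 = 2 + X*u²)
(14*g(6, 1))*(4 - 8) = (14*(2 + 1*6²))*(4 - 8) = (14*(2 + 1*36))*(-4) = (14*(2 + 36))*(-4) = (14*38)*(-4) = 532*(-4) = -2128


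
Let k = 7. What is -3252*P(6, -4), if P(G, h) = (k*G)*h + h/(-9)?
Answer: 1634672/3 ≈ 5.4489e+5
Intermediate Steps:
P(G, h) = -h/9 + 7*G*h (P(G, h) = (7*G)*h + h/(-9) = 7*G*h + h*(-1/9) = 7*G*h - h/9 = -h/9 + 7*G*h)
-3252*P(6, -4) = -1084*(-4)*(-1 + 63*6)/3 = -1084*(-4)*(-1 + 378)/3 = -1084*(-4)*377/3 = -3252*(-1508/9) = 1634672/3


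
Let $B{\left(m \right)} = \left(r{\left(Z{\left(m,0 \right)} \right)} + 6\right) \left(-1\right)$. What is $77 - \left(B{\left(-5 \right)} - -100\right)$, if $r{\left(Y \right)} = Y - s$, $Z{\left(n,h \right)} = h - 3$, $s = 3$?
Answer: $-23$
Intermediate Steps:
$Z{\left(n,h \right)} = -3 + h$ ($Z{\left(n,h \right)} = h - 3 = -3 + h$)
$r{\left(Y \right)} = -3 + Y$ ($r{\left(Y \right)} = Y - 3 = -3 + Y$)
$B{\left(m \right)} = 0$ ($B{\left(m \right)} = \left(\left(-3 + \left(-3 + 0\right)\right) + 6\right) \left(-1\right) = \left(\left(-3 - 3\right) + 6\right) \left(-1\right) = \left(-6 + 6\right) \left(-1\right) = 0 \left(-1\right) = 0$)
$77 - \left(B{\left(-5 \right)} - -100\right) = 77 - \left(0 - -100\right) = 77 - \left(0 + 100\right) = 77 - 100 = -23$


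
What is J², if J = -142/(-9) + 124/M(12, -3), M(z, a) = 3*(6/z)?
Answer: 784996/81 ≈ 9691.3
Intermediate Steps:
M(z, a) = 18/z
J = 886/9 (J = -142/(-9) + 124/((18/12)) = -142*(-⅑) + 124/((18*(1/12))) = 142/9 + 124/(3/2) = 142/9 + 124*(⅔) = 142/9 + 248/3 = 886/9 ≈ 98.444)
J² = (886/9)² = 784996/81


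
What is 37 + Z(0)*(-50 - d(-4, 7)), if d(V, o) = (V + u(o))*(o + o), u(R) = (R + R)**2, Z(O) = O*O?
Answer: 37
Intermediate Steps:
Z(O) = O**2
u(R) = 4*R**2 (u(R) = (2*R)**2 = 4*R**2)
d(V, o) = 2*o*(V + 4*o**2) (d(V, o) = (V + 4*o**2)*(o + o) = (V + 4*o**2)*(2*o) = 2*o*(V + 4*o**2))
37 + Z(0)*(-50 - d(-4, 7)) = 37 + 0**2*(-50 - 2*7*(-4 + 4*7**2)) = 37 + 0*(-50 - 2*7*(-4 + 4*49)) = 37 + 0*(-50 - 2*7*(-4 + 196)) = 37 + 0*(-50 - 2*7*192) = 37 + 0*(-50 - 1*2688) = 37 + 0*(-50 - 2688) = 37 + 0*(-2738) = 37 + 0 = 37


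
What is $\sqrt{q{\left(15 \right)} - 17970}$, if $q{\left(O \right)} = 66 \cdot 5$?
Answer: $42 i \sqrt{10} \approx 132.82 i$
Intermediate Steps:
$q{\left(O \right)} = 330$
$\sqrt{q{\left(15 \right)} - 17970} = \sqrt{330 - 17970} = \sqrt{-17640} = 42 i \sqrt{10}$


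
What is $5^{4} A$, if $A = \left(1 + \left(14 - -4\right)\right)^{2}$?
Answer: $225625$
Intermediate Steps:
$A = 361$ ($A = \left(1 + \left(14 + 4\right)\right)^{2} = \left(1 + 18\right)^{2} = 19^{2} = 361$)
$5^{4} A = 5^{4} \cdot 361 = 625 \cdot 361 = 225625$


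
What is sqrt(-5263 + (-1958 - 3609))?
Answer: 19*I*sqrt(30) ≈ 104.07*I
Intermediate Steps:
sqrt(-5263 + (-1958 - 3609)) = sqrt(-5263 - 5567) = sqrt(-10830) = 19*I*sqrt(30)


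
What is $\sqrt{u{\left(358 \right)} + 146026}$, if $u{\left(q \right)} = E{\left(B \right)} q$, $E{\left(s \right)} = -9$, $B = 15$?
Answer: $2 \sqrt{35701} \approx 377.89$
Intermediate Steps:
$u{\left(q \right)} = - 9 q$
$\sqrt{u{\left(358 \right)} + 146026} = \sqrt{\left(-9\right) 358 + 146026} = \sqrt{-3222 + 146026} = \sqrt{142804} = 2 \sqrt{35701}$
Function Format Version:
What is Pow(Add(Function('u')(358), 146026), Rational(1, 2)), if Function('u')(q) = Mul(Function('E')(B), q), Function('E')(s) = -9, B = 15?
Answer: Mul(2, Pow(35701, Rational(1, 2))) ≈ 377.89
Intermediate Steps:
Function('u')(q) = Mul(-9, q)
Pow(Add(Function('u')(358), 146026), Rational(1, 2)) = Pow(Add(Mul(-9, 358), 146026), Rational(1, 2)) = Pow(Add(-3222, 146026), Rational(1, 2)) = Pow(142804, Rational(1, 2)) = Mul(2, Pow(35701, Rational(1, 2)))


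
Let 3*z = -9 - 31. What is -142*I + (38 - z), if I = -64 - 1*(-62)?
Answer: 1006/3 ≈ 335.33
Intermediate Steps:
I = -2 (I = -64 + 62 = -2)
z = -40/3 (z = (-9 - 31)/3 = (1/3)*(-40) = -40/3 ≈ -13.333)
-142*I + (38 - z) = -142*(-2) + (38 - 1*(-40/3)) = 284 + (38 + 40/3) = 284 + 154/3 = 1006/3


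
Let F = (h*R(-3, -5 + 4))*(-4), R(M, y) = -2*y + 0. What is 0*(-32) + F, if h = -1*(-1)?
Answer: -8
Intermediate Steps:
R(M, y) = -2*y
h = 1
F = -8 (F = (1*(-2*(-5 + 4)))*(-4) = (1*(-2*(-1)))*(-4) = (1*2)*(-4) = 2*(-4) = -8)
0*(-32) + F = 0*(-32) - 8 = 0 - 8 = -8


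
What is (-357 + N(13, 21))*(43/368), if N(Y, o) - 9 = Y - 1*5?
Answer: -3655/92 ≈ -39.728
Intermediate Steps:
N(Y, o) = 4 + Y (N(Y, o) = 9 + (Y - 1*5) = 9 + (Y - 5) = 9 + (-5 + Y) = 4 + Y)
(-357 + N(13, 21))*(43/368) = (-357 + (4 + 13))*(43/368) = (-357 + 17)*(43*(1/368)) = -340*43/368 = -3655/92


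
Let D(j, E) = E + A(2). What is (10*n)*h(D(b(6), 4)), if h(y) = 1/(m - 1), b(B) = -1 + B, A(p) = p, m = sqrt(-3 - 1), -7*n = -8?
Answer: -16/7 - 32*I/7 ≈ -2.2857 - 4.5714*I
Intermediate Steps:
n = 8/7 (n = -1/7*(-8) = 8/7 ≈ 1.1429)
m = 2*I (m = sqrt(-4) = 2*I ≈ 2.0*I)
D(j, E) = 2 + E (D(j, E) = E + 2 = 2 + E)
h(y) = (-1 - 2*I)/5 (h(y) = 1/(2*I - 1) = 1/(-1 + 2*I) = (-1 - 2*I)/5)
(10*n)*h(D(b(6), 4)) = (10*(8/7))*(-1/5 - 2*I/5) = 80*(-1/5 - 2*I/5)/7 = -16/7 - 32*I/7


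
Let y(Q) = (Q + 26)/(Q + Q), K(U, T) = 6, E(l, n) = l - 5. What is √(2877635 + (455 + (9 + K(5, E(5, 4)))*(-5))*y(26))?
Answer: 7*√58735 ≈ 1696.5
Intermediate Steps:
E(l, n) = -5 + l
y(Q) = (26 + Q)/(2*Q) (y(Q) = (26 + Q)/((2*Q)) = (26 + Q)*(1/(2*Q)) = (26 + Q)/(2*Q))
√(2877635 + (455 + (9 + K(5, E(5, 4)))*(-5))*y(26)) = √(2877635 + (455 + (9 + 6)*(-5))*((½)*(26 + 26)/26)) = √(2877635 + (455 + 15*(-5))*((½)*(1/26)*52)) = √(2877635 + (455 - 75)*1) = √(2877635 + 380*1) = √(2877635 + 380) = √2878015 = 7*√58735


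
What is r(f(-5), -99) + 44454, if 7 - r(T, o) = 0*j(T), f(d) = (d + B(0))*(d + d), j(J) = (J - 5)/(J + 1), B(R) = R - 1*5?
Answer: 44461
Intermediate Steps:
B(R) = -5 + R (B(R) = R - 5 = -5 + R)
j(J) = (-5 + J)/(1 + J)
f(d) = 2*d*(-5 + d) (f(d) = (d + (-5 + 0))*(d + d) = (d - 5)*(2*d) = (-5 + d)*(2*d) = 2*d*(-5 + d))
r(T, o) = 7 (r(T, o) = 7 - 0*(-5 + T)/(1 + T) = 7 - 1*0 = 7 + 0 = 7)
r(f(-5), -99) + 44454 = 7 + 44454 = 44461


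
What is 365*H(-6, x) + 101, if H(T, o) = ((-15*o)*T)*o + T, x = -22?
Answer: 15897311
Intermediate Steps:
H(T, o) = T - 15*T*o**2 (H(T, o) = (-15*T*o)*o + T = -15*T*o**2 + T = T - 15*T*o**2)
365*H(-6, x) + 101 = 365*(-6*(1 - 15*(-22)**2)) + 101 = 365*(-6*(1 - 15*484)) + 101 = 365*(-6*(1 - 7260)) + 101 = 365*(-6*(-7259)) + 101 = 365*43554 + 101 = 15897210 + 101 = 15897311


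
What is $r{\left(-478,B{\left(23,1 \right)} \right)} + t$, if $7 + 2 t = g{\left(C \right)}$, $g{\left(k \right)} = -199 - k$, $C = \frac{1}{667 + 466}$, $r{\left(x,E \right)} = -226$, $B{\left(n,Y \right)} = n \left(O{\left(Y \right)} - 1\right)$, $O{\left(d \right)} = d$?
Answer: $- \frac{745515}{2266} \approx -329.0$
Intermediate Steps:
$B{\left(n,Y \right)} = n \left(-1 + Y\right)$ ($B{\left(n,Y \right)} = n \left(Y - 1\right) = n \left(-1 + Y\right)$)
$C = \frac{1}{1133} \approx 0.00088261$
$t = - \frac{233399}{2266}$ ($t = - \frac{7}{2} + \frac{-199 - \frac{1}{1133}}{2} = - \frac{7}{2} + \frac{1}{2} \left(- \frac{225468}{1133}\right) = - \frac{7}{2} - \frac{112734}{1133} = - \frac{233399}{2266} \approx -103.0$)
$r{\left(-478,B{\left(23,1 \right)} \right)} + t = -226 - \frac{233399}{2266} = - \frac{745515}{2266}$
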